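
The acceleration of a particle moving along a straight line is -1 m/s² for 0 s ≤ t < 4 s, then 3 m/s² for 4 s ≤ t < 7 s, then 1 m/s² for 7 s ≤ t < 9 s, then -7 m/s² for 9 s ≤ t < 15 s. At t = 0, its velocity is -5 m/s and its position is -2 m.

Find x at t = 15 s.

-155.5 m

On each constant-a segment, Δv = aΔt and Δx = v₀Δt + ½aΔt²; chain segment to segment.
0–4 s: v starts -5 m/s; Δx = -5·4 + ½·-1·4² = -28 m; v ends -9 m/s.
4–7 s: v starts -9 m/s; Δx = -9·3 + ½·3·3² = -13.5 m; v ends 0 m/s.
7–9 s: v starts 0 m/s; Δx = 0·2 + ½·1·2² = 2 m; v ends 2 m/s.
9–15 s: v starts 2 m/s; Δx = 2·6 + ½·-7·6² = -114 m; v ends -40 m/s.
x(15) = -2 + Σ Δx = -155.5 m.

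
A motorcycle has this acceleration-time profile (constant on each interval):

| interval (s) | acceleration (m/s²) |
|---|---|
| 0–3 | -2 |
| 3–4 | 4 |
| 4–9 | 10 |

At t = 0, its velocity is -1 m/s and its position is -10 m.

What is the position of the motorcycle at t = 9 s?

On each constant-a segment, Δv = aΔt and Δx = v₀Δt + ½aΔt²; chain segment to segment.
0–3 s: v starts -1 m/s; Δx = -1·3 + ½·-2·3² = -12 m; v ends -7 m/s.
3–4 s: v starts -7 m/s; Δx = -7·1 + ½·4·1² = -5 m; v ends -3 m/s.
4–9 s: v starts -3 m/s; Δx = -3·5 + ½·10·5² = 110 m; v ends 47 m/s.
x(9) = -10 + Σ Δx = 83 m.

83 m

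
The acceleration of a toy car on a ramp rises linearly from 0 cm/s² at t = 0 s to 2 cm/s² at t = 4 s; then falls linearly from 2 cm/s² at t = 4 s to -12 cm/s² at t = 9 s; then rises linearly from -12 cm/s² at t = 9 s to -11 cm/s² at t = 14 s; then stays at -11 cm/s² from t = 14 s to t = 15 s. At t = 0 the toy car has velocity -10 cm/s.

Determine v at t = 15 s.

Δv equals the area under the a-t graph; then v = v₀ + Δv.
0–4 s: ½(0 + 2)(4) = 4 cm/s
4–9 s: ½(2 + -12)(5) = -25 cm/s
9–14 s: ½(-12 + -11)(5) = -57.5 cm/s
14–15 s: -11 × 1 = -11 cm/s
Δv = -89.5 cm/s, so v(15) = -10 + (-89.5) = -99.5 cm/s.

-99.5 cm/s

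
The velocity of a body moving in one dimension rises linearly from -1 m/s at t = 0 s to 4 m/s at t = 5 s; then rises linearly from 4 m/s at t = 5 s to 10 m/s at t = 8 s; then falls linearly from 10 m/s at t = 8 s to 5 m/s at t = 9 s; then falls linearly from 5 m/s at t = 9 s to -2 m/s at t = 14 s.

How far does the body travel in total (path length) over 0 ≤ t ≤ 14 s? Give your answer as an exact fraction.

Total distance travelled is ∫|v| dt — sum the magnitudes of each area piece.
0–5 s: v = 0 at t = 1 s; triangle areas 0.5 + 8 = 8.5 m
5–8 s: |½(4 + 10)(3)| = 21 m
8–9 s: |½(10 + 5)(1)| = 7.5 m
9–14 s: v = 0 at t = 88/7 s; triangle areas 125/14 + 10/7 = 145/14 m
Total distance = 663/14 m

663/14 m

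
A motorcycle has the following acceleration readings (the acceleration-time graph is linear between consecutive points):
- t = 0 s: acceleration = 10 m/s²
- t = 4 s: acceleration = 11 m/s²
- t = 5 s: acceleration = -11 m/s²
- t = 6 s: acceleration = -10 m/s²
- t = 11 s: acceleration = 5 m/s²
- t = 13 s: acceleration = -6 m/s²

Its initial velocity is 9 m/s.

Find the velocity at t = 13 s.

Δv equals the area under the a-t graph; then v = v₀ + Δv.
0–4 s: ½(10 + 11)(4) = 42 m/s
4–5 s: ½(11 + -11)(1) = 0 m/s
5–6 s: ½(-11 + -10)(1) = -10.5 m/s
6–11 s: ½(-10 + 5)(5) = -12.5 m/s
11–13 s: ½(5 + -6)(2) = -1 m/s
Δv = 18 m/s, so v(13) = 9 + (18) = 27 m/s.

27 m/s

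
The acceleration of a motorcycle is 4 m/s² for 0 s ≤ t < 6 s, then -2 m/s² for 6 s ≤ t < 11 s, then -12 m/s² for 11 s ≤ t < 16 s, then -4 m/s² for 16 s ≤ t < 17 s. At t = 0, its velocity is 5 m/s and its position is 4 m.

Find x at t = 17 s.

128 m

On each constant-a segment, Δv = aΔt and Δx = v₀Δt + ½aΔt²; chain segment to segment.
0–6 s: v starts 5 m/s; Δx = 5·6 + ½·4·6² = 102 m; v ends 29 m/s.
6–11 s: v starts 29 m/s; Δx = 29·5 + ½·-2·5² = 120 m; v ends 19 m/s.
11–16 s: v starts 19 m/s; Δx = 19·5 + ½·-12·5² = -55 m; v ends -41 m/s.
16–17 s: v starts -41 m/s; Δx = -41·1 + ½·-4·1² = -43 m; v ends -45 m/s.
x(17) = 4 + Σ Δx = 128 m.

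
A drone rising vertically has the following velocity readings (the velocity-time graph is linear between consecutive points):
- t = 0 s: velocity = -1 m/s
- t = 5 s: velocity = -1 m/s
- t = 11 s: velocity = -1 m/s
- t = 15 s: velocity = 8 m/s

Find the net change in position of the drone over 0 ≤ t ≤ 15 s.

3 m

Net displacement equals the area under the velocity-time graph (areas below the axis count negative).
0–5 s: -1 × 5 = -5 m
5–11 s: -1 × 6 = -6 m
11–15 s: ½(-1 + 8)(4) = 14 m
Net displacement = 3 m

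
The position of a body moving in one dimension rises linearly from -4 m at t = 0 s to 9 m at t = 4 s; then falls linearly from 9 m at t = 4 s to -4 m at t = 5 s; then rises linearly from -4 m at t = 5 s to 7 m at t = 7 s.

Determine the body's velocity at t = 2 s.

Velocity is the slope of the x-t graph on 0–4 s: (9 − -4)/(4 − 0) = 3.25 m/s.

3.25 m/s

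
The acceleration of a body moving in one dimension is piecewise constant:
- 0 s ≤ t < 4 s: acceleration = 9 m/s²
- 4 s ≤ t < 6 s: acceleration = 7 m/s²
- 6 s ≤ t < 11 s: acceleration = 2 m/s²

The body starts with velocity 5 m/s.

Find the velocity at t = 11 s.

65 m/s

Δv equals the area under the a-t graph; then v = v₀ + Δv.
0–4 s: 9 × 4 = 36 m/s
4–6 s: 7 × 2 = 14 m/s
6–11 s: 2 × 5 = 10 m/s
Δv = 60 m/s, so v(11) = 5 + (60) = 65 m/s.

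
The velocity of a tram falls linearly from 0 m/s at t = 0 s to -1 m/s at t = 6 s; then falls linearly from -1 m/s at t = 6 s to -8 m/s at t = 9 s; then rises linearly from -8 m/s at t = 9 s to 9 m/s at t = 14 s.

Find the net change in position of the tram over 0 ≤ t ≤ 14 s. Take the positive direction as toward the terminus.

-14 m

Net displacement equals the area under the velocity-time graph (areas below the axis count negative).
0–6 s: ½(0 + -1)(6) = -3 m
6–9 s: ½(-1 + -8)(3) = -13.5 m
9–14 s: ½(-8 + 9)(5) = 2.5 m
Net displacement = -14 m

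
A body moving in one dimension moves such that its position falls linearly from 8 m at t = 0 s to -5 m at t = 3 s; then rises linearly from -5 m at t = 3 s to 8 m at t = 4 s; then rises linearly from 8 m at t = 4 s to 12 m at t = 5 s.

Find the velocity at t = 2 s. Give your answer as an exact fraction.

-13/3 m/s

Velocity is the slope of the x-t graph on 0–3 s: (-5 − 8)/(3 − 0) = -13/3 m/s.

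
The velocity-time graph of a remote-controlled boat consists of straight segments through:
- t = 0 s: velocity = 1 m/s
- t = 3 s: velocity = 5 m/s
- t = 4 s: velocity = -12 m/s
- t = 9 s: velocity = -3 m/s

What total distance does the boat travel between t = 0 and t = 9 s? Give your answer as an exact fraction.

875/17 m

Total distance travelled is ∫|v| dt — sum the magnitudes of each area piece.
0–3 s: |½(1 + 5)(3)| = 9 m
3–4 s: v = 0 at t = 56/17 s; triangle areas 25/34 + 72/17 = 169/34 m
4–9 s: |½(-12 + -3)(5)| = 37.5 m
Total distance = 875/17 m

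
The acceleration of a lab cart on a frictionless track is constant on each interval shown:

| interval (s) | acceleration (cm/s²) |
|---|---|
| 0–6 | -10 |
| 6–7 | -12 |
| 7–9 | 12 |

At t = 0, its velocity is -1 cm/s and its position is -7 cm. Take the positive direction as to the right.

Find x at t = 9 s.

-382 cm

On each constant-a segment, Δv = aΔt and Δx = v₀Δt + ½aΔt²; chain segment to segment.
0–6 s: v starts -1 cm/s; Δx = -1·6 + ½·-10·6² = -186 cm; v ends -61 cm/s.
6–7 s: v starts -61 cm/s; Δx = -61·1 + ½·-12·1² = -67 cm; v ends -73 cm/s.
7–9 s: v starts -73 cm/s; Δx = -73·2 + ½·12·2² = -122 cm; v ends -49 cm/s.
x(9) = -7 + Σ Δx = -382 cm.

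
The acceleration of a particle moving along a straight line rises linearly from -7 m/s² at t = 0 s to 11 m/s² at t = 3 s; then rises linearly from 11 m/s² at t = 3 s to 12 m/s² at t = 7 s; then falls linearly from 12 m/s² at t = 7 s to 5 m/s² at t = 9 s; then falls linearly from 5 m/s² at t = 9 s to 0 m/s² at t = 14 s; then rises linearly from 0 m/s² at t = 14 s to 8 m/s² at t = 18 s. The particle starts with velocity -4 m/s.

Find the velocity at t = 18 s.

93.5 m/s

Δv equals the area under the a-t graph; then v = v₀ + Δv.
0–3 s: ½(-7 + 11)(3) = 6 m/s
3–7 s: ½(11 + 12)(4) = 46 m/s
7–9 s: ½(12 + 5)(2) = 17 m/s
9–14 s: ½(5 + 0)(5) = 12.5 m/s
14–18 s: ½(0 + 8)(4) = 16 m/s
Δv = 97.5 m/s, so v(18) = -4 + (97.5) = 93.5 m/s.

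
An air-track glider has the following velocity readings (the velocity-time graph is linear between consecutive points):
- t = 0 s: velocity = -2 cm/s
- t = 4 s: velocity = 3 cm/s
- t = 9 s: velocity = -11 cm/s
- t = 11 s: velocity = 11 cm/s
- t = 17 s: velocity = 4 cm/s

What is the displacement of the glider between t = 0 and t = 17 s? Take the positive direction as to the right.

Displacement is the signed area under the v-t curve.
0–4 s: ½(-2 + 3)(4) = 2 cm
4–9 s: ½(3 + -11)(5) = -20 cm
9–11 s: ½(-11 + 11)(2) = 0 cm
11–17 s: ½(11 + 4)(6) = 45 cm
Net displacement = 27 cm

27 cm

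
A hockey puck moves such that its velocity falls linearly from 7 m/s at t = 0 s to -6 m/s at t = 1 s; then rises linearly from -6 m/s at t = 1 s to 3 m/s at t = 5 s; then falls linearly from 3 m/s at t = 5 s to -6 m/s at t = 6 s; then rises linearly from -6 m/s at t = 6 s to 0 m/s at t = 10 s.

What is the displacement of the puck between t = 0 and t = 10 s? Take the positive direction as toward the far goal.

Net displacement equals the area under the velocity-time graph (areas below the axis count negative).
0–1 s: ½(7 + -6)(1) = 0.5 m
1–5 s: ½(-6 + 3)(4) = -6 m
5–6 s: ½(3 + -6)(1) = -1.5 m
6–10 s: ½(-6 + 0)(4) = -12 m
Net displacement = -19 m

-19 m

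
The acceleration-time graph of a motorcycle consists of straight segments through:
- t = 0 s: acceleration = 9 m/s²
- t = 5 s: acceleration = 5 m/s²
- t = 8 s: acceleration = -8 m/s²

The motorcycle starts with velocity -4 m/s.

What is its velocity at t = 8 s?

Δv equals the area under the a-t graph; then v = v₀ + Δv.
0–5 s: ½(9 + 5)(5) = 35 m/s
5–8 s: ½(5 + -8)(3) = -4.5 m/s
Δv = 30.5 m/s, so v(8) = -4 + (30.5) = 26.5 m/s.

26.5 m/s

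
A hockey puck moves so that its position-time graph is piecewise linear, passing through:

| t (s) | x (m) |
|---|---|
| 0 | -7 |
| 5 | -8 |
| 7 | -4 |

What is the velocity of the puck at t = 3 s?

Velocity is the slope of the x-t graph on 0–5 s: (-8 − -7)/(5 − 0) = -0.2 m/s.

-0.2 m/s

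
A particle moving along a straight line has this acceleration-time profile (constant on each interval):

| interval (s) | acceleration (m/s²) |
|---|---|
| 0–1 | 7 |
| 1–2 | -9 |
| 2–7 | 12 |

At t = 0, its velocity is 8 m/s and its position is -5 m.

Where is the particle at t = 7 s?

197 m

On each constant-a segment, Δv = aΔt and Δx = v₀Δt + ½aΔt²; chain segment to segment.
0–1 s: v starts 8 m/s; Δx = 8·1 + ½·7·1² = 11.5 m; v ends 15 m/s.
1–2 s: v starts 15 m/s; Δx = 15·1 + ½·-9·1² = 10.5 m; v ends 6 m/s.
2–7 s: v starts 6 m/s; Δx = 6·5 + ½·12·5² = 180 m; v ends 66 m/s.
x(7) = -5 + Σ Δx = 197 m.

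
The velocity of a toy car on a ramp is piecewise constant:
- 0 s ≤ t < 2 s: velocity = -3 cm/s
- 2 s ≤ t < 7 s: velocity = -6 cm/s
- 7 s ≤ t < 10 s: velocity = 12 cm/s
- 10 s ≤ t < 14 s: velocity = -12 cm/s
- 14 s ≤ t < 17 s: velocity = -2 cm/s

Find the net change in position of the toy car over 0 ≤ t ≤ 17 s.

-54 cm

Net displacement equals the area under the velocity-time graph (areas below the axis count negative).
0–2 s: -3 × 2 = -6 cm
2–7 s: -6 × 5 = -30 cm
7–10 s: 12 × 3 = 36 cm
10–14 s: -12 × 4 = -48 cm
14–17 s: -2 × 3 = -6 cm
Net displacement = -54 cm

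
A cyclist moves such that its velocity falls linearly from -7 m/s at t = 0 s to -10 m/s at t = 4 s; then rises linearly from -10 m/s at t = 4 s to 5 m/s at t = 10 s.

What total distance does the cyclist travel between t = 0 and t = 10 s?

59 m

Total distance travelled is ∫|v| dt — sum the magnitudes of each area piece.
0–4 s: |½(-7 + -10)(4)| = 34 m
4–10 s: v = 0 at t = 8 s; triangle areas 20 + 5 = 25 m
Total distance = 59 m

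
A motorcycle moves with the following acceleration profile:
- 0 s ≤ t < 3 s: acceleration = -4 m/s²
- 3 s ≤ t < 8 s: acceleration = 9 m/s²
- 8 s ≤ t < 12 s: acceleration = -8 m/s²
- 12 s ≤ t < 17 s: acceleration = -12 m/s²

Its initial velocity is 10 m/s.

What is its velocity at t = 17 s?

-49 m/s

Δv equals the area under the a-t graph; then v = v₀ + Δv.
0–3 s: -4 × 3 = -12 m/s
3–8 s: 9 × 5 = 45 m/s
8–12 s: -8 × 4 = -32 m/s
12–17 s: -12 × 5 = -60 m/s
Δv = -59 m/s, so v(17) = 10 + (-59) = -49 m/s.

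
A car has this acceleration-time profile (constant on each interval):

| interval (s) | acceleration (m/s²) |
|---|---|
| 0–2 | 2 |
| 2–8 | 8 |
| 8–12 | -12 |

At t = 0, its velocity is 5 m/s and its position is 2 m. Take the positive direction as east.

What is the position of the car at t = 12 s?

346 m

On each constant-a segment, Δv = aΔt and Δx = v₀Δt + ½aΔt²; chain segment to segment.
0–2 s: v starts 5 m/s; Δx = 5·2 + ½·2·2² = 14 m; v ends 9 m/s.
2–8 s: v starts 9 m/s; Δx = 9·6 + ½·8·6² = 198 m; v ends 57 m/s.
8–12 s: v starts 57 m/s; Δx = 57·4 + ½·-12·4² = 132 m; v ends 9 m/s.
x(12) = 2 + Σ Δx = 346 m.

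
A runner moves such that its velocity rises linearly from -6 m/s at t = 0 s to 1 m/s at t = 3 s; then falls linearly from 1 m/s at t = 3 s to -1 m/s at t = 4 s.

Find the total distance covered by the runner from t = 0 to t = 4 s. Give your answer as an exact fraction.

Total distance travelled is ∫|v| dt — sum the magnitudes of each area piece.
0–3 s: v = 0 at t = 18/7 s; triangle areas 54/7 + 3/14 = 111/14 m
3–4 s: v = 0 at t = 3.5 s; triangle areas 0.25 + 0.25 = 0.5 m
Total distance = 59/7 m

59/7 m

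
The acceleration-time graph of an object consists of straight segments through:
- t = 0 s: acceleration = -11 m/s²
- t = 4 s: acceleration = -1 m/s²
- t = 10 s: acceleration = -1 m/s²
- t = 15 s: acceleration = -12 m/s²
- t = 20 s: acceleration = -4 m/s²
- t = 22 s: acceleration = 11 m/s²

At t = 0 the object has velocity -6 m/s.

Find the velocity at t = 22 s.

Δv equals the area under the a-t graph; then v = v₀ + Δv.
0–4 s: ½(-11 + -1)(4) = -24 m/s
4–10 s: -1 × 6 = -6 m/s
10–15 s: ½(-1 + -12)(5) = -32.5 m/s
15–20 s: ½(-12 + -4)(5) = -40 m/s
20–22 s: ½(-4 + 11)(2) = 7 m/s
Δv = -95.5 m/s, so v(22) = -6 + (-95.5) = -101.5 m/s.

-101.5 m/s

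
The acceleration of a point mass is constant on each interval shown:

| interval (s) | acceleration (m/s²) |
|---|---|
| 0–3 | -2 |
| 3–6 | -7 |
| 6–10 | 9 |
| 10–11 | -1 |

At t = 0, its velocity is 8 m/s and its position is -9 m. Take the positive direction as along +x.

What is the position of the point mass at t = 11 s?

On each constant-a segment, Δv = aΔt and Δx = v₀Δt + ½aΔt²; chain segment to segment.
0–3 s: v starts 8 m/s; Δx = 8·3 + ½·-2·3² = 15 m; v ends 2 m/s.
3–6 s: v starts 2 m/s; Δx = 2·3 + ½·-7·3² = -25.5 m; v ends -19 m/s.
6–10 s: v starts -19 m/s; Δx = -19·4 + ½·9·4² = -4 m; v ends 17 m/s.
10–11 s: v starts 17 m/s; Δx = 17·1 + ½·-1·1² = 16.5 m; v ends 16 m/s.
x(11) = -9 + Σ Δx = -7 m.

-7 m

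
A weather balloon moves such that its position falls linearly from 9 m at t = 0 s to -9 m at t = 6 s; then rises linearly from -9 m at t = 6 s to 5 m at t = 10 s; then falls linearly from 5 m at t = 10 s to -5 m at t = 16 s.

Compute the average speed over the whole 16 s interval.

2.625 m/s

Average speed = (total path length)/(elapsed time); on a piecewise-linear x-t graph the path length is Σ|Δx|.
0–6 s: |Δx| = |-9 − 9| = 18 m
6–10 s: |Δx| = |5 − -9| = 14 m
10–16 s: |Δx| = |-5 − 5| = 10 m
Total path = 42 m; average speed = 42/16 = 2.625 m/s.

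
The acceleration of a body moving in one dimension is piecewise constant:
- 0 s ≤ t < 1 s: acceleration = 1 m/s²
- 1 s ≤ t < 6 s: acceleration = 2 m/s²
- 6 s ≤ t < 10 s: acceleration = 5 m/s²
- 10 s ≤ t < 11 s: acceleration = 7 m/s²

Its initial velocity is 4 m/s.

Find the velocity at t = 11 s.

Δv equals the area under the a-t graph; then v = v₀ + Δv.
0–1 s: 1 × 1 = 1 m/s
1–6 s: 2 × 5 = 10 m/s
6–10 s: 5 × 4 = 20 m/s
10–11 s: 7 × 1 = 7 m/s
Δv = 38 m/s, so v(11) = 4 + (38) = 42 m/s.

42 m/s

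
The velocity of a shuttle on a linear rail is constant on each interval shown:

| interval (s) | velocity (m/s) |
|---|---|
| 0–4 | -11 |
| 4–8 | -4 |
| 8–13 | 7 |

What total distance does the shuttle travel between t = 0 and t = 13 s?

Total distance travelled is ∫|v| dt — sum the magnitudes of each area piece.
0–4 s: |-11| × 4 = 44 m
4–8 s: |-4| × 4 = 16 m
8–13 s: |7| × 5 = 35 m
Total distance = 95 m

95 m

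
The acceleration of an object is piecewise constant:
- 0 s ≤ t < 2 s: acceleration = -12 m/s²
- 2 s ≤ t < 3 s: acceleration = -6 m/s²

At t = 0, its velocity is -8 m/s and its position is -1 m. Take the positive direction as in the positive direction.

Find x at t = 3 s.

On each constant-a segment, Δv = aΔt and Δx = v₀Δt + ½aΔt²; chain segment to segment.
0–2 s: v starts -8 m/s; Δx = -8·2 + ½·-12·2² = -40 m; v ends -32 m/s.
2–3 s: v starts -32 m/s; Δx = -32·1 + ½·-6·1² = -35 m; v ends -38 m/s.
x(3) = -1 + Σ Δx = -76 m.

-76 m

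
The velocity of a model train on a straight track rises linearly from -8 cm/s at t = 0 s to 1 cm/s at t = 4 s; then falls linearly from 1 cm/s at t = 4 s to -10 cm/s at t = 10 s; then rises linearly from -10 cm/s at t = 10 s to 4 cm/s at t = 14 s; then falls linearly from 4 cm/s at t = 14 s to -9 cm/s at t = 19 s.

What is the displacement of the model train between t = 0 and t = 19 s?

-65.5 cm

Net displacement equals the area under the velocity-time graph (areas below the axis count negative).
0–4 s: ½(-8 + 1)(4) = -14 cm
4–10 s: ½(1 + -10)(6) = -27 cm
10–14 s: ½(-10 + 4)(4) = -12 cm
14–19 s: ½(4 + -9)(5) = -12.5 cm
Net displacement = -65.5 cm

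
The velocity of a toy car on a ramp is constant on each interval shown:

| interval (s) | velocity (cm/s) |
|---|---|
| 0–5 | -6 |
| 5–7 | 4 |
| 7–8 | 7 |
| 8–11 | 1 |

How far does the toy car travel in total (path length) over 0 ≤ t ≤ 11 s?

Distance (not displacement) is the total path length: add the absolute areas under v-t.
0–5 s: |-6| × 5 = 30 cm
5–7 s: |4| × 2 = 8 cm
7–8 s: |7| × 1 = 7 cm
8–11 s: |1| × 3 = 3 cm
Total distance = 48 cm

48 cm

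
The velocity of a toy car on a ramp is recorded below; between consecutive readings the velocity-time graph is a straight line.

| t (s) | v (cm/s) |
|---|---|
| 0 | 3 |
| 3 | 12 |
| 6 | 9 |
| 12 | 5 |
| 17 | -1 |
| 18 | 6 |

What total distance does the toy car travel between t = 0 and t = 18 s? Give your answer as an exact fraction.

2299/21 cm

Distance (not displacement) is the total path length: add the absolute areas under v-t.
0–3 s: |½(3 + 12)(3)| = 22.5 cm
3–6 s: |½(12 + 9)(3)| = 31.5 cm
6–12 s: |½(9 + 5)(6)| = 42 cm
12–17 s: v = 0 at t = 97/6 s; triangle areas 125/12 + 5/12 = 65/6 cm
17–18 s: v = 0 at t = 120/7 s; triangle areas 1/14 + 18/7 = 37/14 cm
Total distance = 2299/21 cm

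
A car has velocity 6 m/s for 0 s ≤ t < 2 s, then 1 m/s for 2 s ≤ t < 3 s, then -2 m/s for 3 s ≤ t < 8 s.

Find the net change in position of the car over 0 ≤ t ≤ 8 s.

Net displacement equals the area under the velocity-time graph (areas below the axis count negative).
0–2 s: 6 × 2 = 12 m
2–3 s: 1 × 1 = 1 m
3–8 s: -2 × 5 = -10 m
Net displacement = 3 m

3 m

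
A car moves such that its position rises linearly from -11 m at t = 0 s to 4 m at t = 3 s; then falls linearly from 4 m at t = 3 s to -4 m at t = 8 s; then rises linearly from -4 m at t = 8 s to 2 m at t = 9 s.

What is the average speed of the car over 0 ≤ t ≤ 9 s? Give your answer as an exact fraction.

29/9 m/s

Average speed = (total path length)/(elapsed time); on a piecewise-linear x-t graph the path length is Σ|Δx|.
0–3 s: |Δx| = |4 − -11| = 15 m
3–8 s: |Δx| = |-4 − 4| = 8 m
8–9 s: |Δx| = |2 − -4| = 6 m
Total path = 29 m; average speed = 29/9 = 29/9 m/s.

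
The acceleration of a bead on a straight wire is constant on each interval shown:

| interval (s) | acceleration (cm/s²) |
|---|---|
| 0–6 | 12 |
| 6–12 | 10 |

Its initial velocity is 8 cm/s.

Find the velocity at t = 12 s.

140 cm/s

Δv equals the area under the a-t graph; then v = v₀ + Δv.
0–6 s: 12 × 6 = 72 cm/s
6–12 s: 10 × 6 = 60 cm/s
Δv = 132 cm/s, so v(12) = 8 + (132) = 140 cm/s.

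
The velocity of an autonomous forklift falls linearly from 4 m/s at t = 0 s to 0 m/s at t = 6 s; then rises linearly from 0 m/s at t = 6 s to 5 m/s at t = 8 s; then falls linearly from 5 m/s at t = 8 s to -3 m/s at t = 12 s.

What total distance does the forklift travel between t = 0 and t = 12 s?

25.5 m

Total distance travelled is ∫|v| dt — sum the magnitudes of each area piece.
0–6 s: |½(4 + 0)(6)| = 12 m
6–8 s: |½(0 + 5)(2)| = 5 m
8–12 s: v = 0 at t = 10.5 s; triangle areas 6.25 + 2.25 = 8.5 m
Total distance = 25.5 m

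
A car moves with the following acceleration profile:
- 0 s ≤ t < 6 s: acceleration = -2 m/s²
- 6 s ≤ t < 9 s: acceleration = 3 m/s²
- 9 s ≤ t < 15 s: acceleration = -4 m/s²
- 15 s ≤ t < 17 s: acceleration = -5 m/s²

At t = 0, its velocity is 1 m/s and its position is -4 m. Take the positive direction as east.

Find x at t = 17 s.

-199.5 m

On each constant-a segment, Δv = aΔt and Δx = v₀Δt + ½aΔt²; chain segment to segment.
0–6 s: v starts 1 m/s; Δx = 1·6 + ½·-2·6² = -30 m; v ends -11 m/s.
6–9 s: v starts -11 m/s; Δx = -11·3 + ½·3·3² = -19.5 m; v ends -2 m/s.
9–15 s: v starts -2 m/s; Δx = -2·6 + ½·-4·6² = -84 m; v ends -26 m/s.
15–17 s: v starts -26 m/s; Δx = -26·2 + ½·-5·2² = -62 m; v ends -36 m/s.
x(17) = -4 + Σ Δx = -199.5 m.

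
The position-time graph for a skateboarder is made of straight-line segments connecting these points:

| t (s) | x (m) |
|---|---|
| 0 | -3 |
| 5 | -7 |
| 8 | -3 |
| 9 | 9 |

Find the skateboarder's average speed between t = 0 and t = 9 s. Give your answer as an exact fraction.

20/9 m/s

Average speed = (total path length)/(elapsed time); on a piecewise-linear x-t graph the path length is Σ|Δx|.
0–5 s: |Δx| = |-7 − -3| = 4 m
5–8 s: |Δx| = |-3 − -7| = 4 m
8–9 s: |Δx| = |9 − -3| = 12 m
Total path = 20 m; average speed = 20/9 = 20/9 m/s.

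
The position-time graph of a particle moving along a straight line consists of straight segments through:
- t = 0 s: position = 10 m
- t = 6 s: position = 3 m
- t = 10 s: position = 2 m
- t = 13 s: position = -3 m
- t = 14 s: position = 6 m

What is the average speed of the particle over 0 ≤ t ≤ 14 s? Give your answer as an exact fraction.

11/7 m/s

Average speed = (total path length)/(elapsed time); on a piecewise-linear x-t graph the path length is Σ|Δx|.
0–6 s: |Δx| = |3 − 10| = 7 m
6–10 s: |Δx| = |2 − 3| = 1 m
10–13 s: |Δx| = |-3 − 2| = 5 m
13–14 s: |Δx| = |6 − -3| = 9 m
Total path = 22 m; average speed = 22/14 = 11/7 m/s.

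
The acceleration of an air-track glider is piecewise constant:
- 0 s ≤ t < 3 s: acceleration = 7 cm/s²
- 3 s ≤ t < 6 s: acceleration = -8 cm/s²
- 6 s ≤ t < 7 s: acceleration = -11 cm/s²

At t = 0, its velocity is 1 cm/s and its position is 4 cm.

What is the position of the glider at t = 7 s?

61 cm

On each constant-a segment, Δv = aΔt and Δx = v₀Δt + ½aΔt²; chain segment to segment.
0–3 s: v starts 1 cm/s; Δx = 1·3 + ½·7·3² = 34.5 cm; v ends 22 cm/s.
3–6 s: v starts 22 cm/s; Δx = 22·3 + ½·-8·3² = 30 cm; v ends -2 cm/s.
6–7 s: v starts -2 cm/s; Δx = -2·1 + ½·-11·1² = -7.5 cm; v ends -13 cm/s.
x(7) = 4 + Σ Δx = 61 cm.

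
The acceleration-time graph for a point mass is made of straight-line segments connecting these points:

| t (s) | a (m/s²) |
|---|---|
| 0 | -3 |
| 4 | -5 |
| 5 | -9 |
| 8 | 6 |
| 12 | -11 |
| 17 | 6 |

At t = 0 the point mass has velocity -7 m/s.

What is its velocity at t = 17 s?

Δv equals the area under the a-t graph; then v = v₀ + Δv.
0–4 s: ½(-3 + -5)(4) = -16 m/s
4–5 s: ½(-5 + -9)(1) = -7 m/s
5–8 s: ½(-9 + 6)(3) = -4.5 m/s
8–12 s: ½(6 + -11)(4) = -10 m/s
12–17 s: ½(-11 + 6)(5) = -12.5 m/s
Δv = -50 m/s, so v(17) = -7 + (-50) = -57 m/s.

-57 m/s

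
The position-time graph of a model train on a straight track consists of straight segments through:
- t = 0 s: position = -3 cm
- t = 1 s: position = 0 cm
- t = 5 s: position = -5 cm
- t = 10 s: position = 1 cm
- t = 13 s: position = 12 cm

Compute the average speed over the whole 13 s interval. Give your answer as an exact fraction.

25/13 cm/s

Average speed = (total path length)/(elapsed time); on a piecewise-linear x-t graph the path length is Σ|Δx|.
0–1 s: |Δx| = |0 − -3| = 3 cm
1–5 s: |Δx| = |-5 − 0| = 5 cm
5–10 s: |Δx| = |1 − -5| = 6 cm
10–13 s: |Δx| = |12 − 1| = 11 cm
Total path = 25 cm; average speed = 25/13 = 25/13 cm/s.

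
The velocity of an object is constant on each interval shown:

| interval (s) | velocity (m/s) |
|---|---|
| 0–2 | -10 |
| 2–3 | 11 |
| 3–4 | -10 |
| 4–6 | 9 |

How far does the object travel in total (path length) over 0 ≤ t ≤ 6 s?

Total distance travelled is ∫|v| dt — sum the magnitudes of each area piece.
0–2 s: |-10| × 2 = 20 m
2–3 s: |11| × 1 = 11 m
3–4 s: |-10| × 1 = 10 m
4–6 s: |9| × 2 = 18 m
Total distance = 59 m

59 m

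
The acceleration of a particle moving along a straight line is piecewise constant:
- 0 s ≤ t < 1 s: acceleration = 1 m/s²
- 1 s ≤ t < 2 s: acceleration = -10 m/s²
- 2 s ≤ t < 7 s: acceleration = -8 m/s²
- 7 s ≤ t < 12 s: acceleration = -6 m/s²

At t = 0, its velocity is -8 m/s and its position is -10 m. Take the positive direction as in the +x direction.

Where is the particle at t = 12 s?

-574.5 m

On each constant-a segment, Δv = aΔt and Δx = v₀Δt + ½aΔt²; chain segment to segment.
0–1 s: v starts -8 m/s; Δx = -8·1 + ½·1·1² = -7.5 m; v ends -7 m/s.
1–2 s: v starts -7 m/s; Δx = -7·1 + ½·-10·1² = -12 m; v ends -17 m/s.
2–7 s: v starts -17 m/s; Δx = -17·5 + ½·-8·5² = -185 m; v ends -57 m/s.
7–12 s: v starts -57 m/s; Δx = -57·5 + ½·-6·5² = -360 m; v ends -87 m/s.
x(12) = -10 + Σ Δx = -574.5 m.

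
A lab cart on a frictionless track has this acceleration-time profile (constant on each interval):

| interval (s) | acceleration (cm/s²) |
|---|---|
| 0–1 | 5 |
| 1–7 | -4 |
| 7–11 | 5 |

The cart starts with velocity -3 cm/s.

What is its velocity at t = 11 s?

Δv equals the area under the a-t graph; then v = v₀ + Δv.
0–1 s: 5 × 1 = 5 cm/s
1–7 s: -4 × 6 = -24 cm/s
7–11 s: 5 × 4 = 20 cm/s
Δv = 1 cm/s, so v(11) = -3 + (1) = -2 cm/s.

-2 cm/s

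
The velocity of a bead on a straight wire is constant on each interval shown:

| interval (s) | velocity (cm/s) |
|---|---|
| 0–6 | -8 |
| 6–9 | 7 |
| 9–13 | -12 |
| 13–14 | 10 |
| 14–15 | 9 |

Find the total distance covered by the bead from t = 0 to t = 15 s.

136 cm

Distance (not displacement) is the total path length: add the absolute areas under v-t.
0–6 s: |-8| × 6 = 48 cm
6–9 s: |7| × 3 = 21 cm
9–13 s: |-12| × 4 = 48 cm
13–14 s: |10| × 1 = 10 cm
14–15 s: |9| × 1 = 9 cm
Total distance = 136 cm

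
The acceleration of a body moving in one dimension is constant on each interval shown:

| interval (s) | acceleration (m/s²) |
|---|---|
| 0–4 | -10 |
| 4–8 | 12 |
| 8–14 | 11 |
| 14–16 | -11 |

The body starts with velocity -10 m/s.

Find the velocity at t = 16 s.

42 m/s

Δv equals the area under the a-t graph; then v = v₀ + Δv.
0–4 s: -10 × 4 = -40 m/s
4–8 s: 12 × 4 = 48 m/s
8–14 s: 11 × 6 = 66 m/s
14–16 s: -11 × 2 = -22 m/s
Δv = 52 m/s, so v(16) = -10 + (52) = 42 m/s.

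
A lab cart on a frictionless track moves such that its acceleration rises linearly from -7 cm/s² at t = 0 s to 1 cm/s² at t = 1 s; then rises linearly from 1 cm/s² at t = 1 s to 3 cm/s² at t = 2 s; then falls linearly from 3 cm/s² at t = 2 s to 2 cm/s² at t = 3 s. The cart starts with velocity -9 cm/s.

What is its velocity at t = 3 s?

-7.5 cm/s

Δv equals the area under the a-t graph; then v = v₀ + Δv.
0–1 s: ½(-7 + 1)(1) = -3 cm/s
1–2 s: ½(1 + 3)(1) = 2 cm/s
2–3 s: ½(3 + 2)(1) = 2.5 cm/s
Δv = 1.5 cm/s, so v(3) = -9 + (1.5) = -7.5 cm/s.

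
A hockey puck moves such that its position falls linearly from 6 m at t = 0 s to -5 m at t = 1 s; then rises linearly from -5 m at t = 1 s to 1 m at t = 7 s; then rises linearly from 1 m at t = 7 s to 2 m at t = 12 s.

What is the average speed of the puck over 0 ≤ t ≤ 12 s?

Average speed = (total path length)/(elapsed time); on a piecewise-linear x-t graph the path length is Σ|Δx|.
0–1 s: |Δx| = |-5 − 6| = 11 m
1–7 s: |Δx| = |1 − -5| = 6 m
7–12 s: |Δx| = |2 − 1| = 1 m
Total path = 18 m; average speed = 18/12 = 1.5 m/s.

1.5 m/s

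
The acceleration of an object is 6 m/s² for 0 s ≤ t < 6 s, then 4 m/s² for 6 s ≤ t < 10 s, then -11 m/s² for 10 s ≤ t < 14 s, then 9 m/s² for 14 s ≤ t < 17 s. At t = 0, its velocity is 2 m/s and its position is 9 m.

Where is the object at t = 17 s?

511.5 m

On each constant-a segment, Δv = aΔt and Δx = v₀Δt + ½aΔt²; chain segment to segment.
0–6 s: v starts 2 m/s; Δx = 2·6 + ½·6·6² = 120 m; v ends 38 m/s.
6–10 s: v starts 38 m/s; Δx = 38·4 + ½·4·4² = 184 m; v ends 54 m/s.
10–14 s: v starts 54 m/s; Δx = 54·4 + ½·-11·4² = 128 m; v ends 10 m/s.
14–17 s: v starts 10 m/s; Δx = 10·3 + ½·9·3² = 70.5 m; v ends 37 m/s.
x(17) = 9 + Σ Δx = 511.5 m.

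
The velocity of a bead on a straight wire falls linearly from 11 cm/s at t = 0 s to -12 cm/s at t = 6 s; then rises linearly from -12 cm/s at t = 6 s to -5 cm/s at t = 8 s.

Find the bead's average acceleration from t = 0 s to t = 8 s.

Average acceleration = Δv/Δt = (-5 − 11)/(8 − 0) = -2 cm/s².

-2 cm/s²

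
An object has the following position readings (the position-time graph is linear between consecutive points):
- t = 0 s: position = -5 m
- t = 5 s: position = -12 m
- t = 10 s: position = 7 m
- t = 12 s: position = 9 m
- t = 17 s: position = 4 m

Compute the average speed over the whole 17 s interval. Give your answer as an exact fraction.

Average speed = (total path length)/(elapsed time); on a piecewise-linear x-t graph the path length is Σ|Δx|.
0–5 s: |Δx| = |-12 − -5| = 7 m
5–10 s: |Δx| = |7 − -12| = 19 m
10–12 s: |Δx| = |9 − 7| = 2 m
12–17 s: |Δx| = |4 − 9| = 5 m
Total path = 33 m; average speed = 33/17 = 33/17 m/s.

33/17 m/s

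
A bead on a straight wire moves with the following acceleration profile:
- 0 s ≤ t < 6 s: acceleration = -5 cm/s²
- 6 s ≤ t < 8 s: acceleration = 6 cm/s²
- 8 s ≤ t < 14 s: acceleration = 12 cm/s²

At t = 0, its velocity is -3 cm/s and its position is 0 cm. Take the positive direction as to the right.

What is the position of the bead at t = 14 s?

On each constant-a segment, Δv = aΔt and Δx = v₀Δt + ½aΔt²; chain segment to segment.
0–6 s: v starts -3 cm/s; Δx = -3·6 + ½·-5·6² = -108 cm; v ends -33 cm/s.
6–8 s: v starts -33 cm/s; Δx = -33·2 + ½·6·2² = -54 cm; v ends -21 cm/s.
8–14 s: v starts -21 cm/s; Δx = -21·6 + ½·12·6² = 90 cm; v ends 51 cm/s.
x(14) = 0 + Σ Δx = -72 cm.

-72 cm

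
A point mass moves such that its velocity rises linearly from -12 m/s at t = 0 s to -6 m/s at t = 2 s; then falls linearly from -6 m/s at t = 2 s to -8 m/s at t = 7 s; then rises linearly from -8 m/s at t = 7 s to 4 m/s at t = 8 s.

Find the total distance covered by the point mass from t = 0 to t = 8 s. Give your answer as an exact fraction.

169/3 m

Distance (not displacement) is the total path length: add the absolute areas under v-t.
0–2 s: |½(-12 + -6)(2)| = 18 m
2–7 s: |½(-6 + -8)(5)| = 35 m
7–8 s: v = 0 at t = 23/3 s; triangle areas 8/3 + 2/3 = 10/3 m
Total distance = 169/3 m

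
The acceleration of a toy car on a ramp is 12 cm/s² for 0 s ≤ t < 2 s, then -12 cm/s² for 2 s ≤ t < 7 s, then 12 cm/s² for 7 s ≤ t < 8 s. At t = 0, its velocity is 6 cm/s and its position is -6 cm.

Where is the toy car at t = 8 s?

6 cm

On each constant-a segment, Δv = aΔt and Δx = v₀Δt + ½aΔt²; chain segment to segment.
0–2 s: v starts 6 cm/s; Δx = 6·2 + ½·12·2² = 36 cm; v ends 30 cm/s.
2–7 s: v starts 30 cm/s; Δx = 30·5 + ½·-12·5² = 0 cm; v ends -30 cm/s.
7–8 s: v starts -30 cm/s; Δx = -30·1 + ½·12·1² = -24 cm; v ends -18 cm/s.
x(8) = -6 + Σ Δx = 6 cm.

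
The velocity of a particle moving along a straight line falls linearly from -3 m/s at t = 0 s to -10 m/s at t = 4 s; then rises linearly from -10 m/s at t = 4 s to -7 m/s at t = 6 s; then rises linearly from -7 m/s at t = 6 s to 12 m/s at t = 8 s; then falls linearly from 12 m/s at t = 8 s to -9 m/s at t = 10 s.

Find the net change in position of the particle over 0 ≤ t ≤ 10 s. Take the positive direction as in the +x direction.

-35 m

Displacement is the signed area under the v-t curve.
0–4 s: ½(-3 + -10)(4) = -26 m
4–6 s: ½(-10 + -7)(2) = -17 m
6–8 s: ½(-7 + 12)(2) = 5 m
8–10 s: ½(12 + -9)(2) = 3 m
Net displacement = -35 m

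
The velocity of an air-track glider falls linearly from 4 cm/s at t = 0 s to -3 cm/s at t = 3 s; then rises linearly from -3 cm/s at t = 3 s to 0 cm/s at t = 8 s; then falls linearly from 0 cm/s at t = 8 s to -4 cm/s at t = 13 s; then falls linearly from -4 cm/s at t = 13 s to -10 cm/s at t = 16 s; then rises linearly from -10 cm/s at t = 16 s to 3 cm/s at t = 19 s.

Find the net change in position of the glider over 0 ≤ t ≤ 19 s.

-47.5 cm

Displacement is the signed area under the v-t curve.
0–3 s: ½(4 + -3)(3) = 1.5 cm
3–8 s: ½(-3 + 0)(5) = -7.5 cm
8–13 s: ½(0 + -4)(5) = -10 cm
13–16 s: ½(-4 + -10)(3) = -21 cm
16–19 s: ½(-10 + 3)(3) = -10.5 cm
Net displacement = -47.5 cm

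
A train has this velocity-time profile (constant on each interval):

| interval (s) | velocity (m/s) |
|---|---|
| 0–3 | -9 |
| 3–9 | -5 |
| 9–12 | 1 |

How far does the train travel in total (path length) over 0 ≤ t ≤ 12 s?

60 m

Total distance travelled is ∫|v| dt — sum the magnitudes of each area piece.
0–3 s: |-9| × 3 = 27 m
3–9 s: |-5| × 6 = 30 m
9–12 s: |1| × 3 = 3 m
Total distance = 60 m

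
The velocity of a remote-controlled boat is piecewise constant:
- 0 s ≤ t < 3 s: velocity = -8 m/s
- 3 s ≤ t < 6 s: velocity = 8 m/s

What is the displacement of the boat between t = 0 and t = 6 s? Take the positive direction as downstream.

Displacement is the signed area under the v-t curve.
0–3 s: -8 × 3 = -24 m
3–6 s: 8 × 3 = 24 m
Net displacement = 0 m

0 m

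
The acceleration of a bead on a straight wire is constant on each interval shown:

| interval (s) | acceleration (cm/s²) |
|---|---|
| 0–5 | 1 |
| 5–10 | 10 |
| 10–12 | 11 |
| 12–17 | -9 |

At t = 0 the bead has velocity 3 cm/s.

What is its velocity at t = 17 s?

35 cm/s

Δv equals the area under the a-t graph; then v = v₀ + Δv.
0–5 s: 1 × 5 = 5 cm/s
5–10 s: 10 × 5 = 50 cm/s
10–12 s: 11 × 2 = 22 cm/s
12–17 s: -9 × 5 = -45 cm/s
Δv = 32 cm/s, so v(17) = 3 + (32) = 35 cm/s.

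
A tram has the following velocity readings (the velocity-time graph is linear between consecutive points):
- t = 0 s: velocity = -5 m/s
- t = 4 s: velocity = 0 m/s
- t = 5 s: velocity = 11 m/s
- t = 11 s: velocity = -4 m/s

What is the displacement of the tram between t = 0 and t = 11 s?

16.5 m

Net displacement equals the area under the velocity-time graph (areas below the axis count negative).
0–4 s: ½(-5 + 0)(4) = -10 m
4–5 s: ½(0 + 11)(1) = 5.5 m
5–11 s: ½(11 + -4)(6) = 21 m
Net displacement = 16.5 m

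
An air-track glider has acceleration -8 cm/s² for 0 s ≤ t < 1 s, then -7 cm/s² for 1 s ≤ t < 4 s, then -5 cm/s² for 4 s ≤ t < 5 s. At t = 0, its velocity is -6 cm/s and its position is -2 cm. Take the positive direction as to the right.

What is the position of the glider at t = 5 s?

-123 cm

On each constant-a segment, Δv = aΔt and Δx = v₀Δt + ½aΔt²; chain segment to segment.
0–1 s: v starts -6 cm/s; Δx = -6·1 + ½·-8·1² = -10 cm; v ends -14 cm/s.
1–4 s: v starts -14 cm/s; Δx = -14·3 + ½·-7·3² = -73.5 cm; v ends -35 cm/s.
4–5 s: v starts -35 cm/s; Δx = -35·1 + ½·-5·1² = -37.5 cm; v ends -40 cm/s.
x(5) = -2 + Σ Δx = -123 cm.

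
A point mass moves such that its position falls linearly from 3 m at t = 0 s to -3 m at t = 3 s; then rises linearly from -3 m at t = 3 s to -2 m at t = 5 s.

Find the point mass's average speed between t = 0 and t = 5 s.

1.4 m/s

Average speed = (total path length)/(elapsed time); on a piecewise-linear x-t graph the path length is Σ|Δx|.
0–3 s: |Δx| = |-3 − 3| = 6 m
3–5 s: |Δx| = |-2 − -3| = 1 m
Total path = 7 m; average speed = 7/5 = 1.4 m/s.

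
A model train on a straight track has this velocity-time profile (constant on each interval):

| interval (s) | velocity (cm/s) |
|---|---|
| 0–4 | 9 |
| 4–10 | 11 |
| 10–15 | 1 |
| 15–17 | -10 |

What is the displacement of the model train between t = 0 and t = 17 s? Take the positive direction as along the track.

87 cm

Displacement is the signed area under the v-t curve.
0–4 s: 9 × 4 = 36 cm
4–10 s: 11 × 6 = 66 cm
10–15 s: 1 × 5 = 5 cm
15–17 s: -10 × 2 = -20 cm
Net displacement = 87 cm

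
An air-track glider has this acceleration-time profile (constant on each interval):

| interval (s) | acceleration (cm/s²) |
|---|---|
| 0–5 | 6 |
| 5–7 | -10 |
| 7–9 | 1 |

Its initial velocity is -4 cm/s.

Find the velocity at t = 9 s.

Δv equals the area under the a-t graph; then v = v₀ + Δv.
0–5 s: 6 × 5 = 30 cm/s
5–7 s: -10 × 2 = -20 cm/s
7–9 s: 1 × 2 = 2 cm/s
Δv = 12 cm/s, so v(9) = -4 + (12) = 8 cm/s.

8 cm/s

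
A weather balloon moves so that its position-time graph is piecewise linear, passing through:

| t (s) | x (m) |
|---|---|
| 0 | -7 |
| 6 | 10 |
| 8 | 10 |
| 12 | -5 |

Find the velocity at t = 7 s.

0 m/s

Velocity is the slope of the x-t graph on 6–8 s: (10 − 10)/(8 − 6) = 0 m/s.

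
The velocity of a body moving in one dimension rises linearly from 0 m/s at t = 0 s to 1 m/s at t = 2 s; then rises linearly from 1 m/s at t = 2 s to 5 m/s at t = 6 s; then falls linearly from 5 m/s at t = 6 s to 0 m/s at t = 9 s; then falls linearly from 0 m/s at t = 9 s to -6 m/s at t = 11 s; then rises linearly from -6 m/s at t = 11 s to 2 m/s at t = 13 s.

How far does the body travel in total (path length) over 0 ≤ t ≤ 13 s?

31.5 m

Total distance travelled is ∫|v| dt — sum the magnitudes of each area piece.
0–2 s: |½(0 + 1)(2)| = 1 m
2–6 s: |½(1 + 5)(4)| = 12 m
6–9 s: |½(5 + 0)(3)| = 7.5 m
9–11 s: |½(0 + -6)(2)| = 6 m
11–13 s: v = 0 at t = 12.5 s; triangle areas 4.5 + 0.5 = 5 m
Total distance = 31.5 m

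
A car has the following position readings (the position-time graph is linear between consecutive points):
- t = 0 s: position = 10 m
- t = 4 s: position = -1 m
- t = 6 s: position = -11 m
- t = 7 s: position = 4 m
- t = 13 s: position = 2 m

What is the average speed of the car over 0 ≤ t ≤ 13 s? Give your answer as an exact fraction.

Average speed = (total path length)/(elapsed time); on a piecewise-linear x-t graph the path length is Σ|Δx|.
0–4 s: |Δx| = |-1 − 10| = 11 m
4–6 s: |Δx| = |-11 − -1| = 10 m
6–7 s: |Δx| = |4 − -11| = 15 m
7–13 s: |Δx| = |2 − 4| = 2 m
Total path = 38 m; average speed = 38/13 = 38/13 m/s.

38/13 m/s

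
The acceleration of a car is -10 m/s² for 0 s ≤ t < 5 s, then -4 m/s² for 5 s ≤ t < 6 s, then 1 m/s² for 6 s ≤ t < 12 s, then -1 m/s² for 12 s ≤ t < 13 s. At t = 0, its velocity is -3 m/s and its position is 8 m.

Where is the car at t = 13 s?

On each constant-a segment, Δv = aΔt and Δx = v₀Δt + ½aΔt²; chain segment to segment.
0–5 s: v starts -3 m/s; Δx = -3·5 + ½·-10·5² = -140 m; v ends -53 m/s.
5–6 s: v starts -53 m/s; Δx = -53·1 + ½·-4·1² = -55 m; v ends -57 m/s.
6–12 s: v starts -57 m/s; Δx = -57·6 + ½·1·6² = -324 m; v ends -51 m/s.
12–13 s: v starts -51 m/s; Δx = -51·1 + ½·-1·1² = -51.5 m; v ends -52 m/s.
x(13) = 8 + Σ Δx = -562.5 m.

-562.5 m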